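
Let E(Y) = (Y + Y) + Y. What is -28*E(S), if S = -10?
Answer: 840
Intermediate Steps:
E(Y) = 3*Y (E(Y) = 2*Y + Y = 3*Y)
-28*E(S) = -84*(-10) = -28*(-30) = 840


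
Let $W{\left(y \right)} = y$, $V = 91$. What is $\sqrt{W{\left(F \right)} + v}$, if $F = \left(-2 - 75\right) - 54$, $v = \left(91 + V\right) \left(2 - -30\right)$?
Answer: $\sqrt{5693} \approx 75.452$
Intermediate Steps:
$v = 5824$ ($v = \left(91 + 91\right) \left(2 - -30\right) = 182 \left(2 + 30\right) = 182 \cdot 32 = 5824$)
$F = -131$ ($F = -77 - 54 = -131$)
$\sqrt{W{\left(F \right)} + v} = \sqrt{-131 + 5824} = \sqrt{5693}$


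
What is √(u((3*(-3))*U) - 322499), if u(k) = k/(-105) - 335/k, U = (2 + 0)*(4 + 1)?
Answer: I*√568880158/42 ≈ 567.89*I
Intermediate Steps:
U = 10 (U = 2*5 = 10)
u(k) = -335/k - k/105 (u(k) = k*(-1/105) - 335/k = -k/105 - 335/k = -335/k - k/105)
√(u((3*(-3))*U) - 322499) = √((-335/((3*(-3))*10) - 3*(-3)*10/105) - 322499) = √((-335/((-9*10)) - (-3)*10/35) - 322499) = √((-335/(-90) - 1/105*(-90)) - 322499) = √((-335*(-1/90) + 6/7) - 322499) = √((67/18 + 6/7) - 322499) = √(577/126 - 322499) = √(-40634297/126) = I*√568880158/42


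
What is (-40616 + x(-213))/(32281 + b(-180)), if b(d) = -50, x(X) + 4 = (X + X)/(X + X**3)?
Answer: -921464699/731160235 ≈ -1.2603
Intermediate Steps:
x(X) = -4 + 2*X/(X + X**3) (x(X) = -4 + (X + X)/(X + X**3) = -4 + (2*X)/(X + X**3) = -4 + 2*X/(X + X**3))
(-40616 + x(-213))/(32281 + b(-180)) = (-40616 + 2*(-1 - 2*(-213)**2)/(1 + (-213)**2))/(32281 - 50) = (-40616 + 2*(-1 - 2*45369)/(1 + 45369))/32231 = (-40616 + 2*(-1 - 90738)/45370)*(1/32231) = (-40616 + 2*(1/45370)*(-90739))*(1/32231) = (-40616 - 90739/22685)*(1/32231) = -921464699/22685*1/32231 = -921464699/731160235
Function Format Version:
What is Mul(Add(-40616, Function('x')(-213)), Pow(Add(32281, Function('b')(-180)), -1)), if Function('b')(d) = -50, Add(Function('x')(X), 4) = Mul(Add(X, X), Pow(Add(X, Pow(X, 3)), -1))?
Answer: Rational(-921464699, 731160235) ≈ -1.2603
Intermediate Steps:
Function('x')(X) = Add(-4, Mul(2, X, Pow(Add(X, Pow(X, 3)), -1))) (Function('x')(X) = Add(-4, Mul(Add(X, X), Pow(Add(X, Pow(X, 3)), -1))) = Add(-4, Mul(Mul(2, X), Pow(Add(X, Pow(X, 3)), -1))) = Add(-4, Mul(2, X, Pow(Add(X, Pow(X, 3)), -1))))
Mul(Add(-40616, Function('x')(-213)), Pow(Add(32281, Function('b')(-180)), -1)) = Mul(Add(-40616, Mul(2, Pow(Add(1, Pow(-213, 2)), -1), Add(-1, Mul(-2, Pow(-213, 2))))), Pow(Add(32281, -50), -1)) = Mul(Add(-40616, Mul(2, Pow(Add(1, 45369), -1), Add(-1, Mul(-2, 45369)))), Pow(32231, -1)) = Mul(Add(-40616, Mul(2, Pow(45370, -1), Add(-1, -90738))), Rational(1, 32231)) = Mul(Add(-40616, Mul(2, Rational(1, 45370), -90739)), Rational(1, 32231)) = Mul(Add(-40616, Rational(-90739, 22685)), Rational(1, 32231)) = Mul(Rational(-921464699, 22685), Rational(1, 32231)) = Rational(-921464699, 731160235)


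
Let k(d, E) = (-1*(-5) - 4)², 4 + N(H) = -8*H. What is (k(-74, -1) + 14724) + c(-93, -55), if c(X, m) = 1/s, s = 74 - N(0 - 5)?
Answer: 559551/38 ≈ 14725.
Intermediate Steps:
N(H) = -4 - 8*H
k(d, E) = 1 (k(d, E) = (5 - 4)² = 1² = 1)
s = 38 (s = 74 - (-4 - 8*(0 - 5)) = 74 - (-4 - 8*(-5)) = 74 - (-4 + 40) = 74 - 1*36 = 74 - 36 = 38)
c(X, m) = 1/38
(k(-74, -1) + 14724) + c(-93, -55) = (1 + 14724) + 1/38 = 14725 + 1/38 = 559551/38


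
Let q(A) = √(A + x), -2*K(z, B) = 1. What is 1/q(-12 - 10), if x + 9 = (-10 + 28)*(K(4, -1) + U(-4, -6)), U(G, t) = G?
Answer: -I*√7/28 ≈ -0.094491*I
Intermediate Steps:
K(z, B) = -½ (K(z, B) = -½*1 = -½)
x = -90 (x = -9 + (-10 + 28)*(-½ - 4) = -9 + 18*(-9/2) = -9 - 81 = -90)
q(A) = √(-90 + A) (q(A) = √(A - 90) = √(-90 + A))
1/q(-12 - 10) = 1/(√(-90 + (-12 - 10))) = 1/(√(-90 - 22)) = 1/(√(-112)) = 1/(4*I*√7) = -I*√7/28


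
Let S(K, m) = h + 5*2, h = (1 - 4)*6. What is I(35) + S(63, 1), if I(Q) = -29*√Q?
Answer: -8 - 29*√35 ≈ -179.57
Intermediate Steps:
h = -18 (h = -3*6 = -18)
S(K, m) = -8 (S(K, m) = -18 + 5*2 = -18 + 10 = -8)
I(35) + S(63, 1) = -29*√35 - 8 = -8 - 29*√35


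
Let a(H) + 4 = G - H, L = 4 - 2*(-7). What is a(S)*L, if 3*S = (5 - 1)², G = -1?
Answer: -186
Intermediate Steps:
S = 16/3 (S = (5 - 1)²/3 = (⅓)*4² = (⅓)*16 = 16/3 ≈ 5.3333)
L = 18 (L = 4 + 14 = 18)
a(H) = -5 - H (a(H) = -4 + (-1 - H) = -5 - H)
a(S)*L = (-5 - 1*16/3)*18 = (-5 - 16/3)*18 = -31/3*18 = -186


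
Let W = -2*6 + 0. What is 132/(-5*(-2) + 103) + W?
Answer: -1224/113 ≈ -10.832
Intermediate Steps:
W = -12 (W = -12 + 0 = -12)
132/(-5*(-2) + 103) + W = 132/(-5*(-2) + 103) - 12 = 132/(10 + 103) - 12 = 132/113 - 12 = -1224/113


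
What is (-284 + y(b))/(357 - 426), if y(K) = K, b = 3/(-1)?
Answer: 287/69 ≈ 4.1594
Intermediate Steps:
b = -3 (b = 3*(-1) = -3)
(-284 + y(b))/(357 - 426) = (-284 - 3)/(357 - 426) = -287/(-69) = -287*(-1/69) = 287/69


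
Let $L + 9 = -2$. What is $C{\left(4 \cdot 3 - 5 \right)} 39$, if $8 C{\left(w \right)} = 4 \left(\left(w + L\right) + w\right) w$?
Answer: $\frac{819}{2} \approx 409.5$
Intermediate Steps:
$L = -11$ ($L = -9 - 2 = -11$)
$C{\left(w \right)} = \frac{w \left(-44 + 8 w\right)}{8}$ ($C{\left(w \right)} = \frac{4 \left(\left(w - 11\right) + w\right) w}{8} = \frac{4 \left(\left(-11 + w\right) + w\right) w}{8} = \frac{4 \left(-11 + 2 w\right) w}{8} = \frac{\left(-44 + 8 w\right) w}{8} = \frac{w \left(-44 + 8 w\right)}{8}$)
$C{\left(4 \cdot 3 - 5 \right)} 39 = \frac{\left(4 \cdot 3 - 5\right) \left(-11 + 2 \left(4 \cdot 3 - 5\right)\right)}{2} \cdot 39 = \frac{\left(12 - 5\right) \left(-11 + 2 \left(12 - 5\right)\right)}{2} \cdot 39 = \frac{1}{2} \cdot 7 \left(-11 + 2 \cdot 7\right) 39 = \frac{1}{2} \cdot 7 \left(-11 + 14\right) 39 = \frac{1}{2} \cdot 7 \cdot 3 \cdot 39 = \frac{21}{2} \cdot 39 = \frac{819}{2}$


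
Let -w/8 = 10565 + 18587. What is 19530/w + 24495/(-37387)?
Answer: -3221397015/4359623296 ≈ -0.73892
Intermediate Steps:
w = -233216 (w = -8*(10565 + 18587) = -8*29152 = -233216)
19530/w + 24495/(-37387) = 19530/(-233216) + 24495/(-37387) = 19530*(-1/233216) + 24495*(-1/37387) = -9765/116608 - 24495/37387 = -3221397015/4359623296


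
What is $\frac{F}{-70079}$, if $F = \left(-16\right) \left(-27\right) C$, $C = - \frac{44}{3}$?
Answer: $\frac{6336}{70079} \approx 0.090412$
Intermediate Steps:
$C = - \frac{44}{3}$ ($C = \left(-44\right) \frac{1}{3} = - \frac{44}{3} \approx -14.667$)
$F = -6336$ ($F = \left(-16\right) \left(-27\right) \left(- \frac{44}{3}\right) = 432 \left(- \frac{44}{3}\right) = -6336$)
$\frac{F}{-70079} = - \frac{6336}{-70079} = \left(-6336\right) \left(- \frac{1}{70079}\right) = \frac{6336}{70079}$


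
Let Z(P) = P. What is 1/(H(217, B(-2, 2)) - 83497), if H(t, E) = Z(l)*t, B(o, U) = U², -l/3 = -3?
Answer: -1/81544 ≈ -1.2263e-5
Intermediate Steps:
l = 9 (l = -3*(-3) = 9)
H(t, E) = 9*t
1/(H(217, B(-2, 2)) - 83497) = 1/(9*217 - 83497) = 1/(1953 - 83497) = 1/(-81544) = -1/81544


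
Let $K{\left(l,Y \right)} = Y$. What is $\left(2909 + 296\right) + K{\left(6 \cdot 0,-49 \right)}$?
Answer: $3156$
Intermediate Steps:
$\left(2909 + 296\right) + K{\left(6 \cdot 0,-49 \right)} = \left(2909 + 296\right) - 49 = 3205 - 49 = 3156$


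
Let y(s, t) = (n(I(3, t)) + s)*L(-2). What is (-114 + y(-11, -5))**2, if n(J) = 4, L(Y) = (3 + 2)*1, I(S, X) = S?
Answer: 22201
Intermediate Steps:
L(Y) = 5 (L(Y) = 5*1 = 5)
y(s, t) = 20 + 5*s (y(s, t) = (4 + s)*5 = 20 + 5*s)
(-114 + y(-11, -5))**2 = (-114 + (20 + 5*(-11)))**2 = (-114 + (20 - 55))**2 = (-114 - 35)**2 = (-149)**2 = 22201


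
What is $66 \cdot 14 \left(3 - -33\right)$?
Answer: $33264$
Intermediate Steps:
$66 \cdot 14 \left(3 - -33\right) = 924 \left(3 + 33\right) = 924 \cdot 36 = 33264$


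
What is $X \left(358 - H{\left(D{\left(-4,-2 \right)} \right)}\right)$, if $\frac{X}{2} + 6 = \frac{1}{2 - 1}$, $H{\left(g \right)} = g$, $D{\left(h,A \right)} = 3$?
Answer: $-3550$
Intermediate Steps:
$X = -10$ ($X = -12 + \frac{2}{2 - 1} = -12 + \frac{2}{1} = -12 + 2 \cdot 1 = -12 + 2 = -10$)
$X \left(358 - H{\left(D{\left(-4,-2 \right)} \right)}\right) = - 10 \left(358 - 3\right) = \left(-10\right) 355 = -3550$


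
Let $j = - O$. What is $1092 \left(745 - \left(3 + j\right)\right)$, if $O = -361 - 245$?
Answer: $148512$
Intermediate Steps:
$O = -606$
$j = 606$ ($j = \left(-1\right) \left(-606\right) = 606$)
$1092 \left(745 - \left(3 + j\right)\right) = 1092 \left(745 - 609\right) = 1092 \cdot 136 = 148512$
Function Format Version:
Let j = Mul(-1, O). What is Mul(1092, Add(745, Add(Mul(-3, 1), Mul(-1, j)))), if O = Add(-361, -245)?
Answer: 148512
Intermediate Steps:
O = -606
j = 606 (j = Mul(-1, -606) = 606)
Mul(1092, Add(745, Add(Mul(-3, 1), Mul(-1, j)))) = Mul(1092, Add(745, Add(Mul(-3, 1), Mul(-1, 606)))) = Mul(1092, Add(745, Add(-3, -606))) = Mul(1092, Add(745, -609)) = Mul(1092, 136) = 148512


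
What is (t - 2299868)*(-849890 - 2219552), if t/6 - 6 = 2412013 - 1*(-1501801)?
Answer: -65020149496984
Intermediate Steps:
t = 23482920 (t = 36 + 6*(2412013 - 1*(-1501801)) = 36 + 6*(2412013 + 1501801) = 36 + 6*3913814 = 36 + 23482884 = 23482920)
(t - 2299868)*(-849890 - 2219552) = (23482920 - 2299868)*(-849890 - 2219552) = 21183052*(-3069442) = -65020149496984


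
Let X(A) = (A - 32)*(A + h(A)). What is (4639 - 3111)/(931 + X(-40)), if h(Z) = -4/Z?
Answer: 7640/19019 ≈ 0.40170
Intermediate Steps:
X(A) = (-32 + A)*(A - 4/A) (X(A) = (A - 32)*(A - 4/A) = (-32 + A)*(A - 4/A))
(4639 - 3111)/(931 + X(-40)) = (4639 - 3111)/(931 + (-4 + (-40)**2 - 32*(-40) + 128/(-40))) = 1528/(931 + (-4 + 1600 + 1280 + 128*(-1/40))) = 1528/(931 + (-4 + 1600 + 1280 - 16/5)) = 1528/(931 + 14364/5) = 1528/(19019/5) = 1528*(5/19019) = 7640/19019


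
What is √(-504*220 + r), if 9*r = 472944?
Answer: 4*I*√32811/3 ≈ 241.52*I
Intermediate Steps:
r = 157648/3 (r = (⅑)*472944 = 157648/3 ≈ 52549.)
√(-504*220 + r) = √(-504*220 + 157648/3) = √(-110880 + 157648/3) = √(-174992/3) = 4*I*√32811/3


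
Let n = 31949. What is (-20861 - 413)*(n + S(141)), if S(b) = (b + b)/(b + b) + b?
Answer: -682703934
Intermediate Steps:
S(b) = 1 + b (S(b) = (2*b)/((2*b)) + b = (2*b)*(1/(2*b)) + b = 1 + b)
(-20861 - 413)*(n + S(141)) = (-20861 - 413)*(31949 + (1 + 141)) = -21274*(31949 + 142) = -21274*32091 = -682703934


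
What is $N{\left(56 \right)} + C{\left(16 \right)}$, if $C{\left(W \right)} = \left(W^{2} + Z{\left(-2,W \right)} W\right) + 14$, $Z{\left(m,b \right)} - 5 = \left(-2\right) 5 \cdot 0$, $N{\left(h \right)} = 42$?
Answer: $392$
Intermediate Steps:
$Z{\left(m,b \right)} = 5$ ($Z{\left(m,b \right)} = 5 + \left(-2\right) 5 \cdot 0 = 5 - 0 = 5 + 0 = 5$)
$C{\left(W \right)} = 14 + W^{2} + 5 W$ ($C{\left(W \right)} = \left(W^{2} + 5 W\right) + 14 = 14 + W^{2} + 5 W$)
$N{\left(56 \right)} + C{\left(16 \right)} = 42 + \left(14 + 16^{2} + 5 \cdot 16\right) = 42 + \left(14 + 256 + 80\right) = 42 + 350 = 392$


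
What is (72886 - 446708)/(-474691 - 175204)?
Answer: 373822/649895 ≈ 0.57520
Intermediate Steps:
(72886 - 446708)/(-474691 - 175204) = -373822/(-649895) = -373822*(-1/649895) = 373822/649895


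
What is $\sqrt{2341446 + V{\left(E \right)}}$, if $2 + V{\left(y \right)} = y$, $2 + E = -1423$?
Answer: $11 \sqrt{19339} \approx 1529.7$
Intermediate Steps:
$E = -1425$ ($E = -2 - 1423 = -1425$)
$V{\left(y \right)} = -2 + y$
$\sqrt{2341446 + V{\left(E \right)}} = \sqrt{2341446 - 1427} = \sqrt{2340019} = 11 \sqrt{19339}$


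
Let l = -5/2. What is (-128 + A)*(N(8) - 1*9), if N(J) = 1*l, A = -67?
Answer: 4485/2 ≈ 2242.5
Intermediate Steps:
l = -5/2 (l = -5*½ = -5/2 ≈ -2.5000)
N(J) = -5/2 (N(J) = 1*(-5/2) = -5/2)
(-128 + A)*(N(8) - 1*9) = (-128 - 67)*(-5/2 - 1*9) = -195*(-5/2 - 9) = -195*(-23/2) = 4485/2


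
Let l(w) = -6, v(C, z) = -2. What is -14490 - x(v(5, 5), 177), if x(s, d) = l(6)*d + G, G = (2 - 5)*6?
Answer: -13410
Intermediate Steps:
G = -18 (G = -3*6 = -18)
x(s, d) = -18 - 6*d (x(s, d) = -6*d - 18 = -18 - 6*d)
-14490 - x(v(5, 5), 177) = -14490 - (-18 - 6*177) = -14490 - (-18 - 1062) = -14490 - 1*(-1080) = -14490 + 1080 = -13410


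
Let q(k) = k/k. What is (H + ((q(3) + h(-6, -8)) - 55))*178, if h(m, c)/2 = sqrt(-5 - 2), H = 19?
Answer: -6230 + 356*I*sqrt(7) ≈ -6230.0 + 941.89*I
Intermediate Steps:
q(k) = 1
h(m, c) = 2*I*sqrt(7) (h(m, c) = 2*sqrt(-5 - 2) = 2*sqrt(-7) = 2*(I*sqrt(7)) = 2*I*sqrt(7))
(H + ((q(3) + h(-6, -8)) - 55))*178 = (19 + ((1 + 2*I*sqrt(7)) - 55))*178 = (19 + (-54 + 2*I*sqrt(7)))*178 = (-35 + 2*I*sqrt(7))*178 = -6230 + 356*I*sqrt(7)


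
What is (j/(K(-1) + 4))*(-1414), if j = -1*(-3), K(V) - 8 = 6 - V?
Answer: -4242/19 ≈ -223.26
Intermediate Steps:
K(V) = 14 - V (K(V) = 8 + (6 - V) = 14 - V)
j = 3
(j/(K(-1) + 4))*(-1414) = (3/((14 - 1*(-1)) + 4))*(-1414) = (3/((14 + 1) + 4))*(-1414) = (3/(15 + 4))*(-1414) = (3/19)*(-1414) = -4242/19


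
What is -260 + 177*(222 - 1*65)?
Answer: 27529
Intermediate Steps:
-260 + 177*(222 - 1*65) = -260 + 177*(222 - 65) = -260 + 177*157 = -260 + 27789 = 27529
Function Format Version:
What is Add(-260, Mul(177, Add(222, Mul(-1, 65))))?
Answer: 27529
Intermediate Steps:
Add(-260, Mul(177, Add(222, Mul(-1, 65)))) = Add(-260, Mul(177, Add(222, -65))) = Add(-260, Mul(177, 157)) = Add(-260, 27789) = 27529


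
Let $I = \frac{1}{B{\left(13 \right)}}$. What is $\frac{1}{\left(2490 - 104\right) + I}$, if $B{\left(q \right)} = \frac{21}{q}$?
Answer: $\frac{21}{50119} \approx 0.000419$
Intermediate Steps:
$I = \frac{13}{21}$ ($I = \frac{1}{21 \cdot \frac{1}{13}} = \frac{1}{\frac{21}{13}} = \frac{13}{21} \approx 0.61905$)
$\frac{1}{\left(2490 - 104\right) + I} = \frac{1}{\left(2490 - 104\right) + \frac{13}{21}} = \frac{1}{2386 + \frac{13}{21}} = \frac{1}{\frac{50119}{21}} = \frac{21}{50119}$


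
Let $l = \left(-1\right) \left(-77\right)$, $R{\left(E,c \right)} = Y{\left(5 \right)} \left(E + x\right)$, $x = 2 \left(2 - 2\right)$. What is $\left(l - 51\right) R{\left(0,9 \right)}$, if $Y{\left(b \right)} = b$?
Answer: $0$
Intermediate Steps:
$x = 0$ ($x = 2 \cdot 0 = 0$)
$R{\left(E,c \right)} = 5 E$ ($R{\left(E,c \right)} = 5 \left(E + 0\right) = 5 E$)
$l = 77$
$\left(l - 51\right) R{\left(0,9 \right)} = \left(77 - 51\right) 5 \cdot 0 = 26 \cdot 0 = 0$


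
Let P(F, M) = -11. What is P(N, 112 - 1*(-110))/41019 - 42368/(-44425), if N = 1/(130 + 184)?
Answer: 157945847/165660825 ≈ 0.95343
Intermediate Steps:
N = 1/314 ≈ 0.0031847
P(N, 112 - 1*(-110))/41019 - 42368/(-44425) = -11/41019 - 42368/(-44425) = -11*1/41019 - 42368*(-1/44425) = -1/3729 + 42368/44425 = 157945847/165660825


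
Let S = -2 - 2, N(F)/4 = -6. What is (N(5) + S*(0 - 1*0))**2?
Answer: 576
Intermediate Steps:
N(F) = -24 (N(F) = 4*(-6) = -24)
S = -4
(N(5) + S*(0 - 1*0))**2 = (-24 - 4*(0 - 1*0))**2 = (-24 - 4*(0 + 0))**2 = (-24 - 4*0)**2 = (-24 + 0)**2 = (-24)**2 = 576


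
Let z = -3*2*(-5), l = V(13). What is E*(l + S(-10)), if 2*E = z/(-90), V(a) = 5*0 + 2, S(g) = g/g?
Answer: -½ ≈ -0.50000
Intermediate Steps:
S(g) = 1
V(a) = 2 (V(a) = 0 + 2 = 2)
l = 2
z = 30 (z = -6*(-5) = 30)
E = -⅙ (E = (30/(-90))/2 = (30*(-1/90))/2 = (½)*(-⅓) = -⅙ ≈ -0.16667)
E*(l + S(-10)) = -(2 + 1)/6 = -⅙*3 = -½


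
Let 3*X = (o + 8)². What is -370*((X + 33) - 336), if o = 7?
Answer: 84360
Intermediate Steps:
X = 75 (X = (7 + 8)²/3 = (⅓)*15² = (⅓)*225 = 75)
-370*((X + 33) - 336) = -370*((75 + 33) - 336) = -370*(108 - 336) = -370*(-228) = 84360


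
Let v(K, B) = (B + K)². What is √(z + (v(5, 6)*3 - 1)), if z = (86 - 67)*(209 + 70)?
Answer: √5663 ≈ 75.253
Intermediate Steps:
z = 5301 (z = 19*279 = 5301)
√(z + (v(5, 6)*3 - 1)) = √(5301 + ((6 + 5)²*3 - 1)) = √(5301 + (11²*3 - 1)) = √(5301 + (121*3 - 1)) = √(5301 + (363 - 1)) = √(5301 + 362) = √5663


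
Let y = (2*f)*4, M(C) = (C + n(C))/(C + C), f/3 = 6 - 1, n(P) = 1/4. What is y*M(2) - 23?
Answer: 89/2 ≈ 44.500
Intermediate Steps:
n(P) = 1/4
f = 15 (f = 3*(6 - 1) = 3*5 = 15)
M(C) = (1/4 + C)/(2*C) (M(C) = (C + 1/4)/(C + C) = (1/4 + C)/((2*C)) = (1/4 + C)*(1/(2*C)) = (1/4 + C)/(2*C))
y = 120 (y = (2*15)*4 = 30*4 = 120)
y*M(2) - 23 = 120*((1/8)*(1 + 4*2)/2) - 23 = 120*((1/8)*(1/2)*(1 + 8)) - 23 = 120*((1/8)*(1/2)*9) - 23 = 120*(9/16) - 23 = 135/2 - 23 = 89/2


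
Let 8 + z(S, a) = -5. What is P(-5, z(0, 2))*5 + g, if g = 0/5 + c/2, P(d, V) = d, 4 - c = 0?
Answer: -23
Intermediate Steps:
c = 4 (c = 4 - 1*0 = 4 + 0 = 4)
z(S, a) = -13 (z(S, a) = -8 - 5 = -13)
g = 2 (g = 0/5 + 4/2 = 0*(1/5) + 4*(1/2) = 0 + 2 = 2)
P(-5, z(0, 2))*5 + g = -5*5 + 2 = -25 + 2 = -23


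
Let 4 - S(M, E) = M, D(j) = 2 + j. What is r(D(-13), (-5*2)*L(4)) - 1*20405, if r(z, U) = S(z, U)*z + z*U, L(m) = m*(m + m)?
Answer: -17050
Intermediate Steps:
S(M, E) = 4 - M
L(m) = 2*m² (L(m) = m*(2*m) = 2*m²)
r(z, U) = U*z + z*(4 - z) (r(z, U) = (4 - z)*z + z*U = z*(4 - z) + U*z = U*z + z*(4 - z))
r(D(-13), (-5*2)*L(4)) - 1*20405 = (2 - 13)*(4 + (-5*2)*(2*4²) - (2 - 13)) - 1*20405 = -11*(4 - 20*16 - 1*(-11)) - 20405 = -11*(4 - 10*32 + 11) - 20405 = -11*(4 - 320 + 11) - 20405 = -11*(-305) - 20405 = 3355 - 20405 = -17050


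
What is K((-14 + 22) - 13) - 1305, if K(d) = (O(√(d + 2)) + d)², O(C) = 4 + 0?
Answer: -1304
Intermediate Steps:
O(C) = 4
K(d) = (4 + d)²
K((-14 + 22) - 13) - 1305 = (4 + ((-14 + 22) - 13))² - 1305 = (4 + (8 - 13))² - 1305 = (4 - 5)² - 1305 = (-1)² - 1305 = 1 - 1305 = -1304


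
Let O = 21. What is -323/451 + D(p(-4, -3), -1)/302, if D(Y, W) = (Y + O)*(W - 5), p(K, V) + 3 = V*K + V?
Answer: -85304/68101 ≈ -1.2526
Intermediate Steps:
p(K, V) = -3 + V + K*V (p(K, V) = -3 + (V*K + V) = -3 + (K*V + V) = -3 + (V + K*V) = -3 + V + K*V)
D(Y, W) = (-5 + W)*(21 + Y) (D(Y, W) = (Y + 21)*(W - 5) = (21 + Y)*(-5 + W) = (-5 + W)*(21 + Y))
-323/451 + D(p(-4, -3), -1)/302 = -323/451 + (-105 - 5*(-3 - 3 - 4*(-3)) + 21*(-1) - (-3 - 3 - 4*(-3)))/302 = -323*1/451 + (-105 - 5*(-3 - 3 + 12) - 21 - (-3 - 3 + 12))*(1/302) = -323/451 + (-105 - 5*6 - 21 - 1*6)*(1/302) = -323/451 + (-105 - 30 - 21 - 6)*(1/302) = -323/451 - 162*1/302 = -323/451 - 81/151 = -85304/68101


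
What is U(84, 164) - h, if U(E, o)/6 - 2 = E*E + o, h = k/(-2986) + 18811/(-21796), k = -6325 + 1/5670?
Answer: 999368906889016/23063737095 ≈ 43331.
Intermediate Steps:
k = -35862749/5670 (k = -6325 + 1/5670 = -35862749/5670 ≈ -6325.0)
h = 28948911524/23063737095 (h = -35862749/5670/(-2986) + 18811/(-21796) = -35862749/5670*(-1/2986) + 18811*(-1/21796) = 35862749/16930620 - 18811/21796 = 28948911524/23063737095 ≈ 1.2552)
U(E, o) = 12 + 6*o + 6*E² (U(E, o) = 12 + 6*(E*E + o) = 12 + 6*(E² + o) = 12 + 6*(o + E²) = 12 + (6*o + 6*E²) = 12 + 6*o + 6*E²)
U(84, 164) - h = (12 + 6*164 + 6*84²) - 1*28948911524/23063737095 = (12 + 984 + 6*7056) - 28948911524/23063737095 = (12 + 984 + 42336) - 28948911524/23063737095 = 43332 - 28948911524/23063737095 = 999368906889016/23063737095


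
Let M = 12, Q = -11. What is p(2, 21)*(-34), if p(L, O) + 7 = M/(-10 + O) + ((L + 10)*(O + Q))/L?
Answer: -20230/11 ≈ -1839.1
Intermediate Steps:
p(L, O) = -7 + 12/(-10 + O) + (-11 + O)*(10 + L)/L (p(L, O) = -7 + (12/(-10 + O) + ((L + 10)*(O - 11))/L) = -7 + (12/(-10 + O) + ((10 + L)*(-11 + O))/L) = -7 + (12/(-10 + O) + ((-11 + O)*(10 + L))/L) = -7 + (12/(-10 + O) + (-11 + O)*(10 + L)/L) = -7 + 12/(-10 + O) + (-11 + O)*(10 + L)/L)
p(2, 21)*(-34) = ((1100 - 210*21 + 10*21² + 192*2 + 2*21² - 28*2*21)/(2*(-10 + 21)))*(-34) = ((½)*(1100 - 4410 + 10*441 + 384 + 2*441 - 1176)/11)*(-34) = ((½)*(1/11)*(1100 - 4410 + 4410 + 384 + 882 - 1176))*(-34) = ((½)*(1/11)*1190)*(-34) = (595/11)*(-34) = -20230/11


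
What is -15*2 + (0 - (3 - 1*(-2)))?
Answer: -35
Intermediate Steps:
-15*2 + (0 - (3 - 1*(-2))) = -30 + (0 - (3 + 2)) = -30 + (0 - 1*5) = -30 + (0 - 5) = -30 - 5 = -35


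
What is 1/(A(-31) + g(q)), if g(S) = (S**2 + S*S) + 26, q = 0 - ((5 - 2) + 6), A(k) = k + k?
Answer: 1/126 ≈ 0.0079365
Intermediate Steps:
A(k) = 2*k
q = -9 (q = 0 - (3 + 6) = 0 - 1*9 = 0 - 9 = -9)
g(S) = 26 + 2*S**2 (g(S) = (S**2 + S**2) + 26 = 2*S**2 + 26 = 26 + 2*S**2)
1/(A(-31) + g(q)) = 1/(2*(-31) + (26 + 2*(-9)**2)) = 1/(-62 + (26 + 2*81)) = 1/(-62 + (26 + 162)) = 1/(-62 + 188) = 1/126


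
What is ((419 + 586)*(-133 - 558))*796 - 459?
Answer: -552786639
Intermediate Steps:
((419 + 586)*(-133 - 558))*796 - 459 = (1005*(-691))*796 - 459 = -694455*796 - 459 = -552786180 - 459 = -552786639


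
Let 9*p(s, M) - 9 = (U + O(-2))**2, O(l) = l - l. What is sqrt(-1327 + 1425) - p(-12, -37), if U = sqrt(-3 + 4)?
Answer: -10/9 + 7*sqrt(2) ≈ 8.7884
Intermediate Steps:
O(l) = 0
U = 1 (U = sqrt(1) = 1)
p(s, M) = 10/9 (p(s, M) = 1 + (1 + 0)**2/9 = 1 + (1/9)*1**2 = 1 + (1/9)*1 = 1 + 1/9 = 10/9)
sqrt(-1327 + 1425) - p(-12, -37) = sqrt(-1327 + 1425) - 1*10/9 = sqrt(98) - 10/9 = 7*sqrt(2) - 10/9 = -10/9 + 7*sqrt(2)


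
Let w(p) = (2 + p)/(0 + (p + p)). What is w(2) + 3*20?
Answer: 61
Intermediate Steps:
w(p) = (2 + p)/(2*p) (w(p) = (2 + p)/(0 + 2*p) = (2 + p)/((2*p)) = (2 + p)*(1/(2*p)) = (2 + p)/(2*p))
w(2) + 3*20 = (1/2)*(2 + 2)/2 + 3*20 = (1/2)*(1/2)*4 + 60 = 1 + 60 = 61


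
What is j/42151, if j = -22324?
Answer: -22324/42151 ≈ -0.52962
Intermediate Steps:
j/42151 = -22324/42151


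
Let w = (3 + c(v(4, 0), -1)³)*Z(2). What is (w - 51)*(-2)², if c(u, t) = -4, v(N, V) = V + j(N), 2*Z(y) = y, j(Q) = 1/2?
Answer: -448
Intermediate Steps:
j(Q) = ½
Z(y) = y/2
v(N, V) = ½ + V (v(N, V) = V + ½ = ½ + V)
w = -61 (w = (3 + (-4)³)*((½)*2) = (3 - 64)*1 = -61*1 = -61)
(w - 51)*(-2)² = (-61 - 51)*(-2)² = -112*4 = -448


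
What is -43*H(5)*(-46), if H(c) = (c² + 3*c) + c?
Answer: 89010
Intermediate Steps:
H(c) = c² + 4*c
-43*H(5)*(-46) = -215*(4 + 5)*(-46) = -215*9*(-46) = -43*45*(-46) = -1935*(-46) = 89010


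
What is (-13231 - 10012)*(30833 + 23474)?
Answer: -1262257601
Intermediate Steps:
(-13231 - 10012)*(30833 + 23474) = -23243*54307 = -1262257601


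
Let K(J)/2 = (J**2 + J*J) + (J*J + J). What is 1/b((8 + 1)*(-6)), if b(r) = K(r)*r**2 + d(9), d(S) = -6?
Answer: 1/50703402 ≈ 1.9723e-8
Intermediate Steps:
K(J) = 2*J + 6*J**2 (K(J) = 2*((J**2 + J*J) + (J*J + J)) = 2*((J**2 + J**2) + (J**2 + J)) = 2*(2*J**2 + (J + J**2)) = 2*(J + 3*J**2) = 2*J + 6*J**2)
b(r) = -6 + 2*r**3*(1 + 3*r) (b(r) = (2*r*(1 + 3*r))*r**2 - 6 = 2*r**3*(1 + 3*r) - 6 = -6 + 2*r**3*(1 + 3*r))
1/b((8 + 1)*(-6)) = 1/(-6 + 2*((8 + 1)*(-6))**3*(1 + 3*((8 + 1)*(-6)))) = 1/(-6 + 2*(9*(-6))**3*(1 + 3*(9*(-6)))) = 1/(-6 + 2*(-54)**3*(1 + 3*(-54))) = 1/(-6 + 2*(-157464)*(1 - 162)) = 1/(-6 + 2*(-157464)*(-161)) = 1/(-6 + 50703408) = 1/50703402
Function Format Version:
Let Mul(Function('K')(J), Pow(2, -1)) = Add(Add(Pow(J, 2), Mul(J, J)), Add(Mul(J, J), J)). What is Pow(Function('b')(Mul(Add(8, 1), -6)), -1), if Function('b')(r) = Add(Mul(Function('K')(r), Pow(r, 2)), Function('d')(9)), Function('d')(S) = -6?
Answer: Rational(1, 50703402) ≈ 1.9723e-8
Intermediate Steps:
Function('K')(J) = Add(Mul(2, J), Mul(6, Pow(J, 2))) (Function('K')(J) = Mul(2, Add(Add(Pow(J, 2), Mul(J, J)), Add(Mul(J, J), J))) = Mul(2, Add(Add(Pow(J, 2), Pow(J, 2)), Add(Pow(J, 2), J))) = Mul(2, Add(Mul(2, Pow(J, 2)), Add(J, Pow(J, 2)))) = Mul(2, Add(J, Mul(3, Pow(J, 2)))) = Add(Mul(2, J), Mul(6, Pow(J, 2))))
Function('b')(r) = Add(-6, Mul(2, Pow(r, 3), Add(1, Mul(3, r)))) (Function('b')(r) = Add(Mul(Mul(2, r, Add(1, Mul(3, r))), Pow(r, 2)), -6) = Add(Mul(2, Pow(r, 3), Add(1, Mul(3, r))), -6) = Add(-6, Mul(2, Pow(r, 3), Add(1, Mul(3, r)))))
Pow(Function('b')(Mul(Add(8, 1), -6)), -1) = Pow(Add(-6, Mul(2, Pow(Mul(Add(8, 1), -6), 3), Add(1, Mul(3, Mul(Add(8, 1), -6))))), -1) = Pow(Add(-6, Mul(2, Pow(Mul(9, -6), 3), Add(1, Mul(3, Mul(9, -6))))), -1) = Pow(Add(-6, Mul(2, Pow(-54, 3), Add(1, Mul(3, -54)))), -1) = Pow(Add(-6, Mul(2, -157464, Add(1, -162))), -1) = Pow(Add(-6, Mul(2, -157464, -161)), -1) = Pow(Add(-6, 50703408), -1) = Pow(50703402, -1) = Rational(1, 50703402)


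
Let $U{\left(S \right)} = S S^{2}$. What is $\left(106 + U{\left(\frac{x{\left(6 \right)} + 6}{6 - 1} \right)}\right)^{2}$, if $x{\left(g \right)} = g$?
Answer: $\frac{224340484}{15625} \approx 14358.0$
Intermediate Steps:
$U{\left(S \right)} = S^{3}$
$\left(106 + U{\left(\frac{x{\left(6 \right)} + 6}{6 - 1} \right)}\right)^{2} = \left(106 + \left(\frac{6 + 6}{6 - 1}\right)^{3}\right)^{2} = \left(106 + \left(\frac{12}{5}\right)^{3}\right)^{2} = \left(106 + \frac{1728}{125}\right)^{2} = \left(\frac{14978}{125}\right)^{2} = \frac{224340484}{15625}$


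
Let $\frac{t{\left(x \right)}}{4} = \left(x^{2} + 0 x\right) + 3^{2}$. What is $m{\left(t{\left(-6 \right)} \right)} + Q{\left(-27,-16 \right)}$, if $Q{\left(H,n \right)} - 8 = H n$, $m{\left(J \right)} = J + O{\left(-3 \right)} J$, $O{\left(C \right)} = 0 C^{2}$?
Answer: $620$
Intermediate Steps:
$t{\left(x \right)} = 36 + 4 x^{2}$ ($t{\left(x \right)} = 4 \left(\left(x^{2} + 0 x\right) + 3^{2}\right) = 4 \left(\left(x^{2} + 0\right) + 9\right) = 4 \left(x^{2} + 9\right) = 4 \left(9 + x^{2}\right) = 36 + 4 x^{2}$)
$O{\left(C \right)} = 0$
$m{\left(J \right)} = J$ ($m{\left(J \right)} = J + 0 J = J + 0 = J$)
$Q{\left(H,n \right)} = 8 + H n$
$m{\left(t{\left(-6 \right)} \right)} + Q{\left(-27,-16 \right)} = \left(36 + 4 \left(-6\right)^{2}\right) + \left(8 - -432\right) = \left(36 + 4 \cdot 36\right) + \left(8 + 432\right) = \left(36 + 144\right) + 440 = 180 + 440 = 620$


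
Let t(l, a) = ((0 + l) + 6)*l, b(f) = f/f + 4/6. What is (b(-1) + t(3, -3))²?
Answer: 7396/9 ≈ 821.78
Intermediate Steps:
b(f) = 5/3 (b(f) = 1 + 4*(⅙) = 1 + ⅔ = 5/3)
t(l, a) = l*(6 + l) (t(l, a) = (l + 6)*l = (6 + l)*l = l*(6 + l))
(b(-1) + t(3, -3))² = (5/3 + 3*(6 + 3))² = (5/3 + 3*9)² = (5/3 + 27)² = (86/3)² = 7396/9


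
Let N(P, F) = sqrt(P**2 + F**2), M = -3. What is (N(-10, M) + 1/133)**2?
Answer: 1928102/17689 + 2*sqrt(109)/133 ≈ 109.16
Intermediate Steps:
N(P, F) = sqrt(F**2 + P**2)
(N(-10, M) + 1/133)**2 = (sqrt((-3)**2 + (-10)**2) + 1/133)**2 = (sqrt(9 + 100) + 1/133)**2 = (sqrt(109) + 1/133)**2 = (1/133 + sqrt(109))**2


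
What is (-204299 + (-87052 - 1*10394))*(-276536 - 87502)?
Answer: 109846646310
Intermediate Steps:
(-204299 + (-87052 - 1*10394))*(-276536 - 87502) = (-204299 + (-87052 - 10394))*(-364038) = (-204299 - 97446)*(-364038) = -301745*(-364038) = 109846646310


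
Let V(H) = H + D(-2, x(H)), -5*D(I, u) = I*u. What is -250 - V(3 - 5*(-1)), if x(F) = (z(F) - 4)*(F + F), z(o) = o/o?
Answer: -1194/5 ≈ -238.80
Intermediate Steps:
z(o) = 1
x(F) = -6*F (x(F) = (1 - 4)*(F + F) = -6*F)
D(I, u) = -I*u/5
V(H) = -7*H/5 (V(H) = H - ⅕*(-2)*(-6*H) = H - 12*H/5 = -7*H/5)
-250 - V(3 - 5*(-1)) = -250 - (-7)*(3 - 5*(-1))/5 = -250 - (-7)*(3 + 5)/5 = -250 - (-7)*8/5 = -250 - 1*(-56/5) = -250 + 56/5 = -1194/5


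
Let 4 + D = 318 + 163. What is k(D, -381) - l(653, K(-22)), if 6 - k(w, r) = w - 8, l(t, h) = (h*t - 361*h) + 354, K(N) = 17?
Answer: -5781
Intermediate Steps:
l(t, h) = 354 - 361*h + h*t (l(t, h) = (-361*h + h*t) + 354 = 354 - 361*h + h*t)
D = 477 (D = -4 + (318 + 163) = -4 + 481 = 477)
k(w, r) = 14 - w (k(w, r) = 6 - (w - 8) = 6 - (-8 + w) = 6 + (8 - w) = 14 - w)
k(D, -381) - l(653, K(-22)) = (14 - 1*477) - (354 - 361*17 + 17*653) = (14 - 477) - (354 - 6137 + 11101) = -463 - 1*5318 = -463 - 5318 = -5781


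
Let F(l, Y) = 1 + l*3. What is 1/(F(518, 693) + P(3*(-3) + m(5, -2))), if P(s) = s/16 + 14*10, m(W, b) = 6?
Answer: 16/27117 ≈ 0.00059004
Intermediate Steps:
F(l, Y) = 1 + 3*l
P(s) = 140 + s/16 (P(s) = s*(1/16) + 140 = s/16 + 140 = 140 + s/16)
1/(F(518, 693) + P(3*(-3) + m(5, -2))) = 1/((1 + 3*518) + (140 + (3*(-3) + 6)/16)) = 1/((1 + 1554) + (140 + (-9 + 6)/16)) = 1/(1555 + (140 + (1/16)*(-3))) = 1/(1555 + (140 - 3/16)) = 1/(1555 + 2237/16) = 1/(27117/16) = 16/27117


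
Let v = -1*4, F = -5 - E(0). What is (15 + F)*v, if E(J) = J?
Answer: -40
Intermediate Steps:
F = -5 (F = -5 - 1*0 = -5 + 0 = -5)
v = -4
(15 + F)*v = (15 - 5)*(-4) = 10*(-4) = -40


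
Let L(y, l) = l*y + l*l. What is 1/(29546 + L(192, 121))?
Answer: 1/67419 ≈ 1.4833e-5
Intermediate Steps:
L(y, l) = l² + l*y (L(y, l) = l*y + l² = l² + l*y)
1/(29546 + L(192, 121)) = 1/(29546 + 121*(121 + 192)) = 1/(29546 + 121*313) = 1/(29546 + 37873) = 1/67419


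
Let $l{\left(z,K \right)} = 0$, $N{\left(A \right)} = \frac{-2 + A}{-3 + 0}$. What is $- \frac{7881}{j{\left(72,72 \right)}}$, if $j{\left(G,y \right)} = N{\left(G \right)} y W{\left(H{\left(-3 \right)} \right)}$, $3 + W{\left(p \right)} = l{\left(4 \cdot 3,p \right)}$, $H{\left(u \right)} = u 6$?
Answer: $- \frac{2627}{1680} \approx -1.5637$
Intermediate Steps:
$H{\left(u \right)} = 6 u$
$N{\left(A \right)} = \frac{2}{3} - \frac{A}{3}$ ($N{\left(A \right)} = \frac{-2 + A}{-3} = \left(-2 + A\right) \left(- \frac{1}{3}\right) = \frac{2}{3} - \frac{A}{3}$)
$W{\left(p \right)} = -3$ ($W{\left(p \right)} = -3 + 0 = -3$)
$j{\left(G,y \right)} = - 3 y \left(\frac{2}{3} - \frac{G}{3}\right)$ ($j{\left(G,y \right)} = \left(\frac{2}{3} - \frac{G}{3}\right) y \left(-3\right) = y \left(\frac{2}{3} - \frac{G}{3}\right) \left(-3\right) = - 3 y \left(\frac{2}{3} - \frac{G}{3}\right)$)
$- \frac{7881}{j{\left(72,72 \right)}} = - \frac{7881}{72 \left(-2 + 72\right)} = - \frac{7881}{72 \cdot 70} = - \frac{7881}{5040} = \left(-7881\right) \frac{1}{5040} = - \frac{2627}{1680}$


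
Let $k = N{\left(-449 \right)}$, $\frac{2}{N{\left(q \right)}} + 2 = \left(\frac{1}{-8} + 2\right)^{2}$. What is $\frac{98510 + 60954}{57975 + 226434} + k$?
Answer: $\frac{51872360}{27587673} \approx 1.8803$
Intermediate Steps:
$N{\left(q \right)} = \frac{128}{97}$ ($N{\left(q \right)} = \frac{2}{-2 + \left(\frac{1}{-8} + 2\right)^{2}} = \frac{2}{-2 + \left(- \frac{1}{8} + 2\right)^{2}} = \frac{2}{-2 + \left(\frac{15}{8}\right)^{2}} = \frac{2}{-2 + \frac{225}{64}} = \frac{2}{\frac{97}{64}} = 2 \cdot \frac{64}{97} = \frac{128}{97}$)
$k = \frac{128}{97} \approx 1.3196$
$\frac{98510 + 60954}{57975 + 226434} + k = \frac{98510 + 60954}{57975 + 226434} + \frac{128}{97} = \frac{159464}{284409} + \frac{128}{97} = \frac{51872360}{27587673}$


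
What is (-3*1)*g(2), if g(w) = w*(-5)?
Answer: 30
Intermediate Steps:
g(w) = -5*w
(-3*1)*g(2) = (-3*1)*(-5*2) = -3*(-10) = 30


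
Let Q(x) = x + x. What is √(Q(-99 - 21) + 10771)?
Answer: √10531 ≈ 102.62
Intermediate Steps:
Q(x) = 2*x
√(Q(-99 - 21) + 10771) = √(2*(-99 - 21) + 10771) = √(2*(-120) + 10771) = √(-240 + 10771) = √10531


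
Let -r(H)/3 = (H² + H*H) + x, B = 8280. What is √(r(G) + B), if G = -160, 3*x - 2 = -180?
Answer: I*√145142 ≈ 380.98*I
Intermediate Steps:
x = -178/3 (x = ⅔ + (⅓)*(-180) = ⅔ - 60 = -178/3 ≈ -59.333)
r(H) = 178 - 6*H² (r(H) = -3*((H² + H*H) - 178/3) = -3*((H² + H²) - 178/3) = -3*(2*H² - 178/3) = -3*(-178/3 + 2*H²) = 178 - 6*H²)
√(r(G) + B) = √((178 - 6*(-160)²) + 8280) = √((178 - 6*25600) + 8280) = √((178 - 153600) + 8280) = √(-153422 + 8280) = √(-145142) = I*√145142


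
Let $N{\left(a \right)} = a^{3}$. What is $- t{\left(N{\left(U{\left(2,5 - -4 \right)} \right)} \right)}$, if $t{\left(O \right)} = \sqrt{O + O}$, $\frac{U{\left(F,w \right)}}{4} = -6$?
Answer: $- 96 i \sqrt{3} \approx - 166.28 i$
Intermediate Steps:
$U{\left(F,w \right)} = -24$ ($U{\left(F,w \right)} = 4 \left(-6\right) = -24$)
$t{\left(O \right)} = \sqrt{2} \sqrt{O}$ ($t{\left(O \right)} = \sqrt{2 O} = \sqrt{2} \sqrt{O}$)
$- t{\left(N{\left(U{\left(2,5 - -4 \right)} \right)} \right)} = - \sqrt{2} \sqrt{\left(-24\right)^{3}} = - \sqrt{2} \sqrt{-13824} = - \sqrt{2} \cdot 48 i \sqrt{6} = - 96 i \sqrt{3}$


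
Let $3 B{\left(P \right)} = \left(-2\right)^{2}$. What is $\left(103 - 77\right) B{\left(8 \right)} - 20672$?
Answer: $- \frac{61912}{3} \approx -20637.0$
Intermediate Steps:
$B{\left(P \right)} = \frac{4}{3}$ ($B{\left(P \right)} = \frac{\left(-2\right)^{2}}{3} = \frac{1}{3} \cdot 4 = \frac{4}{3}$)
$\left(103 - 77\right) B{\left(8 \right)} - 20672 = \left(103 - 77\right) \frac{4}{3} - 20672 = 26 \cdot \frac{4}{3} - 20672 = \frac{104}{3} - 20672 = - \frac{61912}{3}$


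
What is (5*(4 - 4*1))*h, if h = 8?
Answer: 0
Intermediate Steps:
(5*(4 - 4*1))*h = (5*(4 - 4*1))*8 = (5*(4 - 4))*8 = (5*0)*8 = 0*8 = 0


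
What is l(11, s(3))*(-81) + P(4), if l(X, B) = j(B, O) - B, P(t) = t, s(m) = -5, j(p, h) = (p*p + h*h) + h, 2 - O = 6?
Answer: -3398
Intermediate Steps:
O = -4 (O = 2 - 1*6 = 2 - 6 = -4)
j(p, h) = h + h² + p² (j(p, h) = (p² + h²) + h = (h² + p²) + h = h + h² + p²)
l(X, B) = 12 + B² - B (l(X, B) = (-4 + (-4)² + B²) - B = (-4 + 16 + B²) - B = (12 + B²) - B = 12 + B² - B)
l(11, s(3))*(-81) + P(4) = (12 + (-5)² - 1*(-5))*(-81) + 4 = (12 + 25 + 5)*(-81) + 4 = 42*(-81) + 4 = -3402 + 4 = -3398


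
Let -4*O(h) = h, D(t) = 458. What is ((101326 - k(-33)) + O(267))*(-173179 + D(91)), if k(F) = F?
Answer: -69981194849/4 ≈ -1.7495e+10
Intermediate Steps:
O(h) = -h/4
((101326 - k(-33)) + O(267))*(-173179 + D(91)) = ((101326 - 1*(-33)) - 1/4*267)*(-173179 + 458) = ((101326 + 33) - 267/4)*(-172721) = (101359 - 267/4)*(-172721) = (405169/4)*(-172721) = -69981194849/4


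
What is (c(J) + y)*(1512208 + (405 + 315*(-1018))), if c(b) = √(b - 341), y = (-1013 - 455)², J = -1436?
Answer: 2568665771632 + 1191943*I*√1777 ≈ 2.5687e+12 + 5.0246e+7*I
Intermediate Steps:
y = 2155024 (y = (-1468)² = 2155024)
c(b) = √(-341 + b)
(c(J) + y)*(1512208 + (405 + 315*(-1018))) = (√(-341 - 1436) + 2155024)*(1512208 + (405 + 315*(-1018))) = (√(-1777) + 2155024)*(1512208 + (405 - 320670)) = (I*√1777 + 2155024)*(1512208 - 320265) = (2155024 + I*√1777)*1191943 = 2568665771632 + 1191943*I*√1777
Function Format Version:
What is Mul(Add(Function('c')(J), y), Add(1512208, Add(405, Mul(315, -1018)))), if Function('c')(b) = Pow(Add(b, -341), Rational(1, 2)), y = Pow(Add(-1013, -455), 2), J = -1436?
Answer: Add(2568665771632, Mul(1191943, I, Pow(1777, Rational(1, 2)))) ≈ Add(2.5687e+12, Mul(5.0246e+7, I))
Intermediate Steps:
y = 2155024 (y = Pow(-1468, 2) = 2155024)
Function('c')(b) = Pow(Add(-341, b), Rational(1, 2))
Mul(Add(Function('c')(J), y), Add(1512208, Add(405, Mul(315, -1018)))) = Mul(Add(Pow(Add(-341, -1436), Rational(1, 2)), 2155024), Add(1512208, Add(405, Mul(315, -1018)))) = Mul(Add(Pow(-1777, Rational(1, 2)), 2155024), Add(1512208, Add(405, -320670))) = Mul(Add(Mul(I, Pow(1777, Rational(1, 2))), 2155024), Add(1512208, -320265)) = Mul(Add(2155024, Mul(I, Pow(1777, Rational(1, 2)))), 1191943) = Add(2568665771632, Mul(1191943, I, Pow(1777, Rational(1, 2))))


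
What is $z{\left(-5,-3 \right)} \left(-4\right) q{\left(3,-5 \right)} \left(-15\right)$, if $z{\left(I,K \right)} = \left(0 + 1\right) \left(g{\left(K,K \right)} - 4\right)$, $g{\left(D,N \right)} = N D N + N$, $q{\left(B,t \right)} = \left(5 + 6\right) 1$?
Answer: $-22440$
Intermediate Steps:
$q{\left(B,t \right)} = 11$ ($q{\left(B,t \right)} = 11 \cdot 1 = 11$)
$g{\left(D,N \right)} = N + D N^{2}$ ($g{\left(D,N \right)} = D N N + N = D N^{2} + N = N + D N^{2}$)
$z{\left(I,K \right)} = -4 + K \left(1 + K^{2}\right)$ ($z{\left(I,K \right)} = \left(0 + 1\right) \left(K \left(1 + K K\right) - 4\right) = 1 \left(K \left(1 + K^{2}\right) - 4\right) = 1 \left(-4 + K \left(1 + K^{2}\right)\right) = -4 + K \left(1 + K^{2}\right)$)
$z{\left(-5,-3 \right)} \left(-4\right) q{\left(3,-5 \right)} \left(-15\right) = \left(-4 - 3 + \left(-3\right)^{3}\right) \left(-4\right) 11 \left(-15\right) = \left(-4 - 3 - 27\right) \left(-4\right) 11 \left(-15\right) = \left(-34\right) \left(-4\right) 11 \left(-15\right) = 136 \cdot 11 \left(-15\right) = 1496 \left(-15\right) = -22440$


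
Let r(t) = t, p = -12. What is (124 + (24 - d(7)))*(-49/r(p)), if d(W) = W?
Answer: 2303/4 ≈ 575.75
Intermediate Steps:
(124 + (24 - d(7)))*(-49/r(p)) = (124 + (24 - 1*7))*(-49/(-12)) = (124 + (24 - 7))*(-49*(-1/12)) = (124 + 17)*(49/12) = 141*(49/12) = 2303/4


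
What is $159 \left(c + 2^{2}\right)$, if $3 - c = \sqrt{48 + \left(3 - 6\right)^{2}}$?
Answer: $1113 - 159 \sqrt{57} \approx -87.424$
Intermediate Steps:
$c = 3 - \sqrt{57}$ ($c = 3 - \sqrt{48 + \left(3 - 6\right)^{2}} = 3 - \sqrt{48 + \left(-3\right)^{2}} = 3 - \sqrt{48 + 9} = 3 - \sqrt{57} \approx -4.5498$)
$159 \left(c + 2^{2}\right) = 159 \left(\left(3 - \sqrt{57}\right) + 2^{2}\right) = 159 \left(\left(3 - \sqrt{57}\right) + 4\right) = 159 \left(7 - \sqrt{57}\right) = 1113 - 159 \sqrt{57}$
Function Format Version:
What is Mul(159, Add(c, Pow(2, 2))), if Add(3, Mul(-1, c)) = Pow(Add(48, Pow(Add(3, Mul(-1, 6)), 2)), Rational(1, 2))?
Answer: Add(1113, Mul(-159, Pow(57, Rational(1, 2)))) ≈ -87.424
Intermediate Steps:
c = Add(3, Mul(-1, Pow(57, Rational(1, 2)))) (c = Add(3, Mul(-1, Pow(Add(48, Pow(Add(3, Mul(-1, 6)), 2)), Rational(1, 2)))) = Add(3, Mul(-1, Pow(Add(48, Pow(Add(3, -6), 2)), Rational(1, 2)))) = Add(3, Mul(-1, Pow(Add(48, Pow(-3, 2)), Rational(1, 2)))) = Add(3, Mul(-1, Pow(Add(48, 9), Rational(1, 2)))) = Add(3, Mul(-1, Pow(57, Rational(1, 2)))) ≈ -4.5498)
Mul(159, Add(c, Pow(2, 2))) = Mul(159, Add(Add(3, Mul(-1, Pow(57, Rational(1, 2)))), Pow(2, 2))) = Mul(159, Add(Add(3, Mul(-1, Pow(57, Rational(1, 2)))), 4)) = Mul(159, Add(7, Mul(-1, Pow(57, Rational(1, 2))))) = Add(1113, Mul(-159, Pow(57, Rational(1, 2))))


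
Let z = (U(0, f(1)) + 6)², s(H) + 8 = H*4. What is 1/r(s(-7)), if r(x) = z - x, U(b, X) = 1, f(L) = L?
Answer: 1/85 ≈ 0.011765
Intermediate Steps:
s(H) = -8 + 4*H (s(H) = -8 + H*4 = -8 + 4*H)
z = 49 (z = (1 + 6)² = 7² = 49)
r(x) = 49 - x
1/r(s(-7)) = 1/(49 - (-8 + 4*(-7))) = 1/(49 - (-8 - 28)) = 1/(49 - 1*(-36)) = 1/(49 + 36) = 1/85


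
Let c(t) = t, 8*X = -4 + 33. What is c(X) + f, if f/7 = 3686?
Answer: 206445/8 ≈ 25806.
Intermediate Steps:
X = 29/8 (X = (-4 + 33)/8 = (⅛)*29 = 29/8 ≈ 3.6250)
f = 25802 (f = 7*3686 = 25802)
c(X) + f = 29/8 + 25802 = 206445/8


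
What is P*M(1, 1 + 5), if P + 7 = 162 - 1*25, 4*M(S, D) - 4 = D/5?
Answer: 169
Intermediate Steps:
M(S, D) = 1 + D/20 (M(S, D) = 1 + (D/5)/4 = 1 + D/20)
P = 130 (P = -7 + (162 - 1*25) = -7 + (162 - 25) = -7 + 137 = 130)
P*M(1, 1 + 5) = 130*(1 + (1 + 5)/20) = 130*(1 + (1/20)*6) = 130*(1 + 3/10) = 130*(13/10) = 169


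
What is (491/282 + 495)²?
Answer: 19622686561/79524 ≈ 2.4675e+5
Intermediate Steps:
(491/282 + 495)² = (140081/282)² = 19622686561/79524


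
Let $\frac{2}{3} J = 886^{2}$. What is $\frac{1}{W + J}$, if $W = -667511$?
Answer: $\frac{1}{509983} \approx 1.9608 \cdot 10^{-6}$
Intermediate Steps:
$J = 1177494$ ($J = \frac{3 \cdot 886^{2}}{2} = \frac{3}{2} \cdot 784996 = 1177494$)
$\frac{1}{W + J} = \frac{1}{-667511 + 1177494} = \frac{1}{509983}$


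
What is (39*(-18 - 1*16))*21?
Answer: -27846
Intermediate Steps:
(39*(-18 - 1*16))*21 = (39*(-18 - 16))*21 = (39*(-34))*21 = -1326*21 = -27846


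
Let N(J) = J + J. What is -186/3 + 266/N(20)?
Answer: -1107/20 ≈ -55.350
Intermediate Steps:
N(J) = 2*J
-186/3 + 266/N(20) = -186/3 + 266/((2*20)) = -186*⅓ + 266/40 = -62 + 266*(1/40) = -62 + 133/20 = -1107/20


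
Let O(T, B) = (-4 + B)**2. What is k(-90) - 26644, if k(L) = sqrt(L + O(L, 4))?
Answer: -26644 + 3*I*sqrt(10) ≈ -26644.0 + 9.4868*I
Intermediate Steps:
k(L) = sqrt(L) (k(L) = sqrt(L + (-4 + 4)**2) = sqrt(L + 0**2) = sqrt(L + 0) = sqrt(L))
k(-90) - 26644 = sqrt(-90) - 26644 = 3*I*sqrt(10) - 26644 = -26644 + 3*I*sqrt(10)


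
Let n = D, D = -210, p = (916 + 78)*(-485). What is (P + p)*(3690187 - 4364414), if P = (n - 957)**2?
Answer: -593184240373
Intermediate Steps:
p = -482090 (p = 994*(-485) = -482090)
n = -210
P = 1361889 (P = (-210 - 957)**2 = (-1167)**2 = 1361889)
(P + p)*(3690187 - 4364414) = (1361889 - 482090)*(3690187 - 4364414) = 879799*(-674227) = -593184240373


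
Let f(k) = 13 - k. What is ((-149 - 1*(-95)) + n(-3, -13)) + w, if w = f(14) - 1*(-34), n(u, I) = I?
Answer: -34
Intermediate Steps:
w = 33 (w = (13 - 1*14) - 1*(-34) = (13 - 14) + 34 = -1 + 34 = 33)
((-149 - 1*(-95)) + n(-3, -13)) + w = ((-149 - 1*(-95)) - 13) + 33 = ((-149 + 95) - 13) + 33 = (-54 - 13) + 33 = -67 + 33 = -34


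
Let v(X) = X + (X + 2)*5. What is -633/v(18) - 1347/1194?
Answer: -76229/11741 ≈ -6.4925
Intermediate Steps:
v(X) = 10 + 6*X (v(X) = X + (2 + X)*5 = X + (10 + 5*X) = 10 + 6*X)
-633/v(18) - 1347/1194 = -633/(10 + 6*18) - 1347/1194 = -633/(10 + 108) - 1347*1/1194 = -633/118 - 449/398 = -76229/11741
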